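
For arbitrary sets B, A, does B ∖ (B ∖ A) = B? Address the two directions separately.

(⊆) Let x ∈ B ∖ (B ∖ A). Then x ∈ B ∩ A, from which x ∈ B.

(⊇) This inclusion fails. Take B = {1}, A = ∅; then 1 ∈ B but 1 ∉ B ∖ (B ∖ A).

The sets are not equal: only the forward inclusion holds.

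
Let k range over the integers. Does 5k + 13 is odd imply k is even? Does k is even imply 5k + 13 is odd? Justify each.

Both directions hold; the statement is true.

(→) Suppose 5k + 13 is odd. Since 5 is odd, 5k and k have the same parity, so 5k + 13 ≡ k + 13 (mod 2). As 13 is odd, 5k + 13 is odd exactly when k is even. Thus k is even.

(←) Conversely, suppose k is even; write k = 2j. Then 5k + 13 = 5·(2j) + 13 = 2·5j + 13, which is odd.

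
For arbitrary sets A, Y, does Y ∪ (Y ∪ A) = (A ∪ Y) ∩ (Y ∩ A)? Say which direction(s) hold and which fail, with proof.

The sets are not equal: only the reverse inclusion holds.

(⊇) Let x ∈ (A ∪ Y) ∩ (Y ∩ A). Then x ∈ A ∩ Y, from which x ∈ Y ∪ (Y ∪ A).

(⊆) This inclusion fails. Take A = {1}, Y = ∅; then 1 ∈ Y ∪ (Y ∪ A) but 1 ∉ (A ∪ Y) ∩ (Y ∩ A).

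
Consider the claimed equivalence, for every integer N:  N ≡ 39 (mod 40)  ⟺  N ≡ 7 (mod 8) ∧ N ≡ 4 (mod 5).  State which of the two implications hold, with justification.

Equivalent; both directions hold.

(⇒) Suppose N ≡ 39 (mod 40); write N = 40j + 39. Since 8 ∣ 40, reducing mod 8 gives N ≡ 39 ≡ 7 (mod 8); since 5 ∣ 40, reducing mod 5 gives N ≡ 39 ≡ 4 (mod 5).

(⇐) Conversely, if N ≡ 7 (mod 8) and N ≡ 4 (mod 5), then by the Chinese remainder theorem N ≡ 39 (mod 40). This is exactly N ≡ 39 (mod 40).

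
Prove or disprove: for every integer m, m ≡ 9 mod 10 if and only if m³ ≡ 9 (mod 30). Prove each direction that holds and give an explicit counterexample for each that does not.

(→) This fails: take m = 19. Then 19 ≡ 9 (mod 10), but 19³ = 6859 ≡ 19 (mod 30), not 9.

(←) Conversely, the residues r modulo 30 with r³ ≡ 9 (mod 30) are exactly {9}, and each is ≡ 9 (mod 10).

Only the converse holds.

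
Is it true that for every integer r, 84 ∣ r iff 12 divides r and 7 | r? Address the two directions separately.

Equivalent; both directions hold.

(⇒) If 84 ∣ r, write r = 84q. Since 84 = 7·12, r = 12·(7q), so 12 ∣ r; and since 84 = 12·7, r = 7·(12q), so 7 ∣ r.

(⇐) Suppose 12 ∣ r and 7 ∣ r. Any common multiple of 12 and 7 is a multiple of their lcm; here gcd(12, 7) = 1, so lcm(12, 7) = 12·7 = 84, so 84 ∣ r.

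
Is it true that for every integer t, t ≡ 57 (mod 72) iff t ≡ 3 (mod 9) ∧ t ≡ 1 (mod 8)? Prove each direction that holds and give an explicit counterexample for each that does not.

Both implications hold.

(→) Suppose t ≡ 57 (mod 72); write t = 72j + 57. Since 9 ∣ 72, reducing mod 9 gives t ≡ 57 ≡ 3 (mod 9); since 8 ∣ 72, reducing mod 8 gives t ≡ 57 ≡ 1 (mod 8).

(←) Conversely, if t ≡ 3 (mod 9) and t ≡ 1 (mod 8), then by the Chinese remainder theorem t ≡ 57 (mod 72). This is exactly t ≡ 57 (mod 72).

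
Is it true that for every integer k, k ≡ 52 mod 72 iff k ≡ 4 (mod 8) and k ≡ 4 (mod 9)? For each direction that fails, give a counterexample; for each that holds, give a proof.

(⇒) fails and (⇐) fails.

[⇒] This fails: k = 52 gives 52 ≡ 52 (mod 72) but 52 ≡ 7 (mod 9), so the conjunction on the right does not hold.

[⇐] This fails: k = 4 satisfies both congruences on the right (4 ≡ 4 mod 8 and 4 ≡ 4 mod 9) yet 4 ≡ 4 (mod 72), not 52.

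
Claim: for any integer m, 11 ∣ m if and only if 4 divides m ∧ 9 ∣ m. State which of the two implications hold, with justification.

Neither implication holds.

[⇒] This fails: take m = 11. Certainly 11 ∣ 11, but 4 ∤ 11.

[⇐] This fails: take m = 36. Both 4 ∣ 36 and 9 ∣ 36, yet 36 is not a multiple of 11 (since 36 = 3·11 + 3), so 11 ∤ 36.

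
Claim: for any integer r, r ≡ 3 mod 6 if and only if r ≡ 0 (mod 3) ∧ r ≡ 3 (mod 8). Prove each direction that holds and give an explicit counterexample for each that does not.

(⟹) This fails: r = 9 gives 9 ≡ 3 (mod 6) but 9 ≡ 1 (mod 8), so the conjunction on the right does not hold.

(⟸) Conversely, if r ≡ 0 (mod 3) and r ≡ 3 (mod 8), then by the Chinese remainder theorem r ≡ 3 (mod 24). Since 3 ≡ 3 (mod 6) and 6 ∣ 24, we get r ≡ 3 (mod 6).

(⇒) fails; (⇐) holds.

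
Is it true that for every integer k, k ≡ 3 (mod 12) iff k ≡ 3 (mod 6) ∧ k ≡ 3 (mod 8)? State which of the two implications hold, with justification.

Not equivalent: only (⇐) holds.

[⇒] This fails: k = 15 gives 15 ≡ 3 (mod 12) but 15 ≡ 7 (mod 8), so the conjunction on the right does not hold.

[⇐] Conversely, if k ≡ 3 (mod 6) and k ≡ 3 (mod 8), then by the Chinese remainder theorem k ≡ 3 (mod 24). Since 3 ≡ 3 (mod 12) and 12 ∣ 24, we get k ≡ 3 (mod 12).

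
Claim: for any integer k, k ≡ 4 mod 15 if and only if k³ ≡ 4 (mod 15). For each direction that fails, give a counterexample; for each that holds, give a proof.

(⇒) Suppose k ≡ 4 mod 15. Write k = 15j + 4. Then (15j + 4)³ = 3375j³ + 2700j² + 720j + 64 = 15(225j³ + 180j² + 48j + 4) + 4, so k³ ≡ 4 (mod 15).

(⇐) Conversely, suppose k³ ≡ 4 (mod 15). The only residue r in {0, …, 14} with r³ ≡ 4 (mod 15) is r = 4, so k ≡ 4 (mod 15).

The biconditional holds.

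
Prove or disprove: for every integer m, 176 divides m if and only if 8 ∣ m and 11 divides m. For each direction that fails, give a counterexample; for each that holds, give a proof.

(⟹) If 176 ∣ m, write m = 176q. Since 176 = 22·8, m = 8·(22q), so 8 ∣ m; and since 176 = 16·11, m = 11·(16q), so 11 ∣ m.

(⟸) This fails: take m = 88. Both 8 ∣ 88 and 11 ∣ 88, yet 88 is not a multiple of 176 (since 88 = 0·176 + 88), so 176 ∤ 88.

Not equivalent: only (⇒) holds.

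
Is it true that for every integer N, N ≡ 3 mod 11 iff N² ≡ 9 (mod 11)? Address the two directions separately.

[⇒] Suppose N ≡ 3 mod 11. Write N = 11j + 3. Then (11j + 3)² = 121j² + 66j + 9 = 11(11j² + 6j) + 9, so N² ≡ 9 (mod 11).

[⇐] This fails: take N = 8. Then 8² = 64 ≡ 9 (mod 11), yet 8 ≡ 8 (mod 11), not 3.

Only the forward direction holds.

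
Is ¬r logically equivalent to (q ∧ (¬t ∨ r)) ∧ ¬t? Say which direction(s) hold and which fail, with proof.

[⇒] This fails. Under t = F, r = F, q = F, the left side is true but the right side is false.

[⇐] This fails. Under t = F, r = T, q = T, the left side is false but the right side is true.

(⇒) fails and (⇐) fails.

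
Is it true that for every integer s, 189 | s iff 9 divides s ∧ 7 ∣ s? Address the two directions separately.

The forward direction holds; the converse fails.

(←) This fails: take s = 63. Both 9 ∣ 63 and 7 ∣ 63, yet 63 is not a multiple of 189 (since 63 = 0·189 + 63), so 189 ∤ 63.

(→) If 189 ∣ s, write s = 189q. Since 189 = 21·9, s = 9·(21q), so 9 ∣ s; and since 189 = 27·7, s = 7·(27q), so 7 ∣ s.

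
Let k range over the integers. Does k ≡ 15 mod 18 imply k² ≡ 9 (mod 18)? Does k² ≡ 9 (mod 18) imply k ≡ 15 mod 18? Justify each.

Only the forward direction holds.

[⇒] Suppose k ≡ 15 mod 18. Write k = 18j + 15. Then (18j + 15)² = 324j² + 540j + 225 = 18(18j² + 30j + 12) + 9, so k² ≡ 9 (mod 18).

[⇐] This fails: take k = 3. Then 3² = 9 ≡ 9 (mod 18), yet 3 ≡ 3 (mod 18), not 15.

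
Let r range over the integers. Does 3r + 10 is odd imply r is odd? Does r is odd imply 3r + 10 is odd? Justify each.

The biconditional holds.

(⟹) Suppose 3r + 10 is odd. Since 3 is odd, 3r and r have the same parity, so 3r + 10 ≡ r + 10 (mod 2). As 10 is even, 3r + 10 is odd exactly when r is odd. Thus r is odd.

(⟸) Conversely, suppose r is odd; write r = 2j + 1. Then 3r + 10 = 3·(2j + 1) + 10 = 2·3j + 13, which is odd.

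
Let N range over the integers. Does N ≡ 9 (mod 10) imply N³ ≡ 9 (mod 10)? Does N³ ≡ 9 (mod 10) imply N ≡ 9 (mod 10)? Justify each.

Both implications hold.

(⇒) Suppose N ≡ 9 (mod 10). Write N = 10j + 9. Then (10j + 9)³ = 1000j³ + 2700j² + 2430j + 729 = 10(100j³ + 270j² + 243j + 72) + 9, so N³ ≡ 9 (mod 10).

(⇐) Conversely, suppose N³ ≡ 9 (mod 10). The only residue r in {0, …, 9} with r³ ≡ 9 (mod 10) is r = 9, so N ≡ 9 (mod 10).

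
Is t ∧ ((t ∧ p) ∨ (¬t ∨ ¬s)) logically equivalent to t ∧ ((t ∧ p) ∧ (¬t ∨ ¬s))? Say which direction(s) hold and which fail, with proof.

(⇒) This fails. Under t = T, p = F, s = F, the left side is true but the right side is false.

(⇐) Assume the antecedent. If t is true, the antecedent forces (t = T, p = T, s = F), and t ∧ ((t ∧ p) ∨ (¬t ∨ ¬s)) holds there. If t is false, the antecedent cannot hold. Either way t ∧ ((t ∧ p) ∨ (¬t ∨ ¬s)) holds.

(⇒) fails; (⇐) holds.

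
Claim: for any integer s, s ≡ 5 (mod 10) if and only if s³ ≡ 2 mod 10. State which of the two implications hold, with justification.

Forward direction. This fails: take s = 5. Then 5 ≡ 5 (mod 10), but 5³ = 125 ≡ 5 (mod 10), not 2.

Converse. This fails: take s = 8. Then 8³ = 512 ≡ 2 (mod 10), yet 8 ≡ 8 (mod 10), not 5.

Neither implication holds.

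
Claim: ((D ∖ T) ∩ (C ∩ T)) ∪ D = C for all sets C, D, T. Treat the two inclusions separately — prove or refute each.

Forward inclusion. This inclusion fails. Take C = ∅, D = {1}, T = ∅; then 1 ∈ ((D ∖ T) ∩ (C ∩ T)) ∪ D but 1 ∉ C.

Reverse inclusion. This inclusion fails. Take C = {1}, D = ∅, T = ∅; then 1 ∈ C but 1 ∉ ((D ∖ T) ∩ (C ∩ T)) ∪ D.

Neither inclusion holds.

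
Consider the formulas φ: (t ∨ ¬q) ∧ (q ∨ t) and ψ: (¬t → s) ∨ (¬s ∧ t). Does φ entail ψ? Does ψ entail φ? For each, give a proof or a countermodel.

Forward direction. Assume the antecedent. If q is true, the antecedent forces (q = T, s = F, t = T) or (q = T, s = T, t = T), and (¬t → s) ∨ (¬s ∧ t) holds there. If q is false, the antecedent forces (q = F, s = F, t = T) or (q = F, s = T, t = T), and (¬t → s) ∨ (¬s ∧ t) holds there. Either way (¬t → s) ∨ (¬s ∧ t) holds.

Converse. This fails. Under q = F, s = T, t = F, the left side is false but the right side is true.

(⇒) holds; (⇐) fails.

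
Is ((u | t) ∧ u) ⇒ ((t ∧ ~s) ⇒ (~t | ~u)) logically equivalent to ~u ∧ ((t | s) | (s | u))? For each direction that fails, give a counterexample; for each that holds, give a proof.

(←) Assume the antecedent. If s is true, the consequent reduces to true regardless of the other variables. If s is false, the antecedent forces (s = F, t = T, u = F), and the consequent holds there. Either way the consequent holds.

(→) This fails. Under s = F, t = F, u = F, the left side is true but the right side is false.

Only the reverse direction holds.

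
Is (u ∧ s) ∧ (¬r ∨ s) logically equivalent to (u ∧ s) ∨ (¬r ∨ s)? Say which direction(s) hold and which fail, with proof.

(→) Assume the antecedent. If r is true, the antecedent forces (r = T, s = T, u = T), and (u ∧ s) ∨ (¬r ∨ s) holds there. If r is false, (u ∧ s) ∨ (¬r ∨ s) reduces to true regardless of the other variables. Either way (u ∧ s) ∨ (¬r ∨ s) holds.

(←) This fails. Under r = F, s = F, u = F, the left side is false but the right side is true.

Only the forward direction holds.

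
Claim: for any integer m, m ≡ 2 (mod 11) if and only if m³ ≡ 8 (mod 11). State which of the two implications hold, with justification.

(→) Suppose m ≡ 2 (mod 11). Write m = 11j + 2. Then (11j + 2)³ = 1331j³ + 726j² + 132j + 8 = 11(121j³ + 66j² + 12j) + 8, so m³ ≡ 8 (mod 11).

(←) For the converse, argue contrapositively. If m ≢ 2 (mod 11), then m is congruent to one of 0, 1, 3, 4, 5, 6, 7, 8, 9, 10 modulo 11, and these give m³ ≡ 0, 1, 5, 9, 4, 7, 2, 6, 3, 10 respectively — never 8.

Both implications hold.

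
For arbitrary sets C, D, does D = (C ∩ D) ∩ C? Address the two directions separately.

(⟸) Let x ∈ (C ∩ D) ∩ C. Then x ∈ C ∩ D, from which x ∈ D.

(⟹) This inclusion fails. Take C = ∅, D = {1}; then 1 ∈ D but 1 ∉ (C ∩ D) ∩ C.

(⊆) fails; (⊇) holds.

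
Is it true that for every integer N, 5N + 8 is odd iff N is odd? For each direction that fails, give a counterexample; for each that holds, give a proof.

Both implications hold.

Converse. Suppose N is odd; write N = 2j + 1. Then 5N + 8 = 5·(2j + 1) + 8 = 2·5j + 13, which is odd.

Forward direction. Suppose 5N + 8 is odd. Since 5 is odd, 5N and N have the same parity, so 5N + 8 ≡ N + 8 (mod 2). As 8 is even, 5N + 8 is odd exactly when N is odd. Thus N is odd.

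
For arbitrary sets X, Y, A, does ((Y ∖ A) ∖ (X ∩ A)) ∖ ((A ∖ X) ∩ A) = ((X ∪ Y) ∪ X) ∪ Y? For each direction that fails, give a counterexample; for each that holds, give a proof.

(⊆) holds; (⊇) fails.

(⟹) Let x ∈ ((Y ∖ A) ∖ (X ∩ A)) ∖ ((A ∖ X) ∩ A). Then either x ∈ Y and x ∉ X, A; or x ∈ X ∩ Y and x ∉ A. In each case x ∈ ((X ∪ Y) ∪ X) ∪ Y, so ((Y ∖ A) ∖ (X ∩ A)) ∖ ((A ∖ X) ∩ A) ⊆ ((X ∪ Y) ∪ X) ∪ Y.

(⟸) This inclusion fails. Take X = {1}, Y = ∅, A = ∅; then 1 ∈ ((X ∪ Y) ∪ X) ∪ Y but 1 ∉ ((Y ∖ A) ∖ (X ∩ A)) ∖ ((A ∖ X) ∩ A).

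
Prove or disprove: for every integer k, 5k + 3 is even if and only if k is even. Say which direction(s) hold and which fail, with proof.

Neither direction holds.

(⟹) This fails: k = 7 gives 5k + 3 = 38, which is even, but 7 is odd, not even.

(⟸) This also fails: k = 2 is even, but 5k + 3 = 13 is odd, not even.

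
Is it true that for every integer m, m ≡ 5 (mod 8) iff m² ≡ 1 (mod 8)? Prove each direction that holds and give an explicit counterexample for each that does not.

Not equivalent: only (⇒) holds.

(⟸) This fails: take m = 1. Then 1² = 1 ≡ 1 (mod 8), yet 1 ≡ 1 (mod 8), not 5.

(⟹) Suppose m ≡ 5 (mod 8). Write m = 8j + 5. Then (8j + 5)² = 64j² + 80j + 25 = 8(8j² + 10j + 3) + 1, so m² ≡ 1 (mod 8).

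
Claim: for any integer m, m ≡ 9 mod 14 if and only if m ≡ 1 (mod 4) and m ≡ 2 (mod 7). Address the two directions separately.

Converse. If m ≡ 1 (mod 4) and m ≡ 2 (mod 7), then by the Chinese remainder theorem m ≡ 9 (mod 28). Since 9 ≡ 9 (mod 14) and 14 ∣ 28, we get m ≡ 9 (mod 14).

Forward direction. This fails: m = 23 gives 23 ≡ 9 (mod 14) but 23 ≡ 3 (mod 4), so the conjunction on the right does not hold.

Only the converse holds.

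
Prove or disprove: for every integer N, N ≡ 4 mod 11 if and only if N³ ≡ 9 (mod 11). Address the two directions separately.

Forward direction. Suppose N ≡ 4 mod 11. Write N = 11j + 4. Then (11j + 4)³ = 1331j³ + 1452j² + 528j + 64 = 11(121j³ + 132j² + 48j + 5) + 9, so N³ ≡ 9 (mod 11).

Converse. For the converse, argue contrapositively. If N ≢ 4 (mod 11), then N is congruent to one of 0, 1, 2, 3, 5, 6, 7, 8, 9, 10 modulo 11, and these give N³ ≡ 0, 1, 8, 5, 4, 7, 2, 6, 3, 10 respectively — never 9.

Equivalent; both directions hold.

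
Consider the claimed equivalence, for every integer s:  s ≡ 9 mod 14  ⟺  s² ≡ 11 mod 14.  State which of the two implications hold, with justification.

The forward direction holds; the converse fails.

(⟹) Suppose s ≡ 9 mod 14. Write s = 14j + 9. Then (14j + 9)² = 196j² + 252j + 81 = 14(14j² + 18j + 5) + 11, so s² ≡ 11 (mod 14).

(⟸) This fails: take s = 5. Then 5² = 25 ≡ 11 (mod 14), yet 5 ≡ 5 (mod 14), not 9.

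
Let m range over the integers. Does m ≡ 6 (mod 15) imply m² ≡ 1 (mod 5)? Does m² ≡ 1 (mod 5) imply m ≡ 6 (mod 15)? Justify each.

Not equivalent: only (⇒) holds.

(⇐) This fails: take m = 1. Then 1² = 1 ≡ 1 (mod 5), yet 1 ≡ 1 (mod 15), not 6.

(⇒) Suppose m ≡ 6 (mod 15). Then m² ≡ 6² = 36 (mod 15), and since 5 ∣ 15, also m² ≡ 1 (mod 5).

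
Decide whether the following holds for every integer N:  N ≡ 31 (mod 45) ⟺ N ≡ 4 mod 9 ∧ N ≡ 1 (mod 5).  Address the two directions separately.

[⇐] If N ≡ 4 (mod 9) and N ≡ 1 (mod 5), then by the Chinese remainder theorem N ≡ 31 (mod 45). This is exactly N ≡ 31 (mod 45).

[⇒] Suppose N ≡ 31 (mod 45); write N = 45j + 31. Since 9 ∣ 45, reducing mod 9 gives N ≡ 31 ≡ 4 (mod 9); since 5 ∣ 45, reducing mod 5 gives N ≡ 31 ≡ 1 (mod 5).

The biconditional holds.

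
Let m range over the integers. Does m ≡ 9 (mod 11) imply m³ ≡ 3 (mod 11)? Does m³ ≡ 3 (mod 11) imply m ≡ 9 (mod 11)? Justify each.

Equivalent; both directions hold.

Forward direction. Suppose m ≡ 9 (mod 11). Write m = 11j + 9. Then (11j + 9)³ = 1331j³ + 3267j² + 2673j + 729 = 11(121j³ + 297j² + 243j + 66) + 3, so m³ ≡ 3 (mod 11).

Converse. For the converse, argue contrapositively. If m ≢ 9 (mod 11), then m is congruent to one of 0, 1, 2, 3, 4, 5, 6, 7, 8, 10 modulo 11, and these give m³ ≡ 0, 1, 8, 5, 9, 4, 7, 2, 6, 10 respectively — never 3.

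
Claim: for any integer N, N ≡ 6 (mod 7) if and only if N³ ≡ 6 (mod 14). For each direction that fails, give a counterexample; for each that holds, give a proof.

Both directions fail.

[⇒] This fails: take N = 13. Then 13 ≡ 6 (mod 7), but 13³ = 2197 ≡ 13 (mod 14), not 6.

[⇐] This fails: take N = 10. Then 10³ = 1000 ≡ 6 (mod 14), yet 10 ≡ 3 (mod 7), not 6.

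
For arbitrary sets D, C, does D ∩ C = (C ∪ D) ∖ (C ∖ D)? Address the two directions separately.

The sets are not equal: only the forward inclusion holds.

(⟹) Let x ∈ D ∩ C. Then x ∈ D ∩ C, from which x ∈ (C ∪ D) ∖ (C ∖ D).

(⟸) This inclusion fails. Take D = {1}, C = ∅; then 1 ∈ (C ∪ D) ∖ (C ∖ D) but 1 ∉ D ∩ C.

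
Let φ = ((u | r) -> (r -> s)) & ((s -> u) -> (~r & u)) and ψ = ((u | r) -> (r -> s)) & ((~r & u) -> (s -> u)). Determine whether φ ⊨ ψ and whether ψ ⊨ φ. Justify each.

Forward direction. Assume the antecedent. If s is true, the consequent reduces to true regardless of the other variables. If s is false, the antecedent forces (s = F, r = F, u = T), and the consequent holds there. Either way the consequent holds.

Converse. This fails. Under s = F, r = F, u = F, the left side is false but the right side is true.

Not equivalent: only (⇒) holds.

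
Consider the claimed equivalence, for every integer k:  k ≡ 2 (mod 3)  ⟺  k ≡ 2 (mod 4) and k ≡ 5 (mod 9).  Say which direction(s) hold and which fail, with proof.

(→) This fails: k = 32 gives 32 ≡ 2 (mod 3) but 32 ≡ 0 (mod 4), so the conjunction on the right does not hold.

(←) Conversely, if k ≡ 2 (mod 4) and k ≡ 5 (mod 9), then by the Chinese remainder theorem k ≡ 14 (mod 36). Since 14 ≡ 2 (mod 3) and 3 ∣ 36, we get k ≡ 2 (mod 3).

Only the converse holds.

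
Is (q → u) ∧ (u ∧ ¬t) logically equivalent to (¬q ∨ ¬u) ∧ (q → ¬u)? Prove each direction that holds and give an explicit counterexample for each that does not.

(⟹) This fails. Under q = T, t = F, u = T, the left side is true but the right side is false.

(⟸) This fails. Under q = F, t = F, u = F, the left side is false but the right side is true.

(⇒) fails and (⇐) fails.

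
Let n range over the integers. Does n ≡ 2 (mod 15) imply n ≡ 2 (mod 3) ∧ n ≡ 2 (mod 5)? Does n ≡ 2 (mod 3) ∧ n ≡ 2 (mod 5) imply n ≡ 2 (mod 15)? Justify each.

Both directions hold.

[⇒] Suppose n ≡ 2 (mod 15); write n = 15j + 2. Since 3 ∣ 15, reducing mod 3 gives n ≡ 2 (mod 3); since 5 ∣ 15, reducing mod 5 gives n ≡ 2 (mod 5).

[⇐] Conversely, if n ≡ 2 (mod 3) and n ≡ 2 (mod 5), then by the Chinese remainder theorem n ≡ 2 (mod 15). This is exactly n ≡ 2 (mod 15).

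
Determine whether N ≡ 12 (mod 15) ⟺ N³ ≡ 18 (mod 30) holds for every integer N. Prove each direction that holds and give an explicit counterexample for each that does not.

Converse. The residues r modulo 30 with r³ ≡ 18 (mod 30) are exactly {12}, and each is ≡ 12 (mod 15).

Forward direction. This fails: take N = 27. Then 27 ≡ 12 (mod 15), but 27³ = 19683 ≡ 3 (mod 30), not 18.

Only the reverse direction holds.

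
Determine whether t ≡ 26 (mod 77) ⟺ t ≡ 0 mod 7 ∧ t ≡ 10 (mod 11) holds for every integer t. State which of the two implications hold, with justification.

(⇒) This fails: t = 26 gives 26 ≡ 26 (mod 77) but 26 ≡ 5 (mod 7), so the conjunction on the right does not hold.

(⇐) This fails: t = 21 satisfies both congruences on the right (21 ≡ 0 mod 7 and 21 ≡ 10 mod 11) yet 21 ≡ 21 (mod 77), not 26.

Neither direction holds.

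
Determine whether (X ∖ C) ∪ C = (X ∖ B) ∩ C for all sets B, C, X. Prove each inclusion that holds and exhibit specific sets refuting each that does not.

Only the reverse inclusion holds.

(⟸) Let x ∈ (X ∖ B) ∩ C. Then x ∈ C ∩ X and x ∉ B, from which x ∈ (X ∖ C) ∪ C.

(⟹) This inclusion fails. Take B = ∅, C = {1}, X = ∅; then 1 ∈ (X ∖ C) ∪ C but 1 ∉ (X ∖ B) ∩ C.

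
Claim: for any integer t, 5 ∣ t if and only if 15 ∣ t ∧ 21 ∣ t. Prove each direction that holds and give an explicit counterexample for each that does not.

The forward direction fails; the converse holds.

(⇒) This fails: take t = 5. Certainly 5 ∣ 5, but 15 ∤ 5.

(⇐) Suppose 15 ∣ t and 21 ∣ t. Any common multiple of 15 and 21 is a multiple of their lcm; here lcm(15, 21) = 15·21/gcd(15, 21) = 315/3 = 105, so 105 ∣ t. Since 5 ∣ 105, it follows that 5 ∣ t.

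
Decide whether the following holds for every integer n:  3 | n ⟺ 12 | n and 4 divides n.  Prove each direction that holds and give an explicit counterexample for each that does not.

(⟸) Suppose 12 ∣ n and 4 ∣ n. Any common multiple of 12 and 4 is a multiple of their lcm; here lcm(12, 4) = 12·4/gcd(12, 4) = 48/4 = 12, so 12 ∣ n. Since 3 ∣ 12, it follows that 3 ∣ n.

(⟹) This fails: take n = 3. Certainly 3 ∣ 3, but 12 ∤ 3.

(⇒) fails; (⇐) holds.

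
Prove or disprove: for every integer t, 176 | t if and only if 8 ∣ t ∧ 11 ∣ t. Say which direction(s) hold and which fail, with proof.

The forward direction holds; the converse fails.

Forward direction. If 176 ∣ t, write t = 176q. Since 176 = 22·8, t = 8·(22q), so 8 ∣ t; and since 176 = 16·11, t = 11·(16q), so 11 ∣ t.

Converse. This fails: take t = 88. Both 8 ∣ 88 and 11 ∣ 88, yet 88 is not a multiple of 176 (since 88 = 0·176 + 88), so 176 ∤ 88.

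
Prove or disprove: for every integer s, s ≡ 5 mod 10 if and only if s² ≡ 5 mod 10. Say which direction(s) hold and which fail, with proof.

(⇒) Suppose s ≡ 5 mod 10. Write s = 10j + 5. Then (10j + 5)² = 100j² + 100j + 25 = 10(10j² + 10j + 2) + 5, so s² ≡ 5 (mod 10).

(⇐) Conversely, suppose s² ≡ 5 (mod 10). The only residue r in {0, …, 9} with r² ≡ 5 (mod 10) is r = 5, so s ≡ 5 (mod 10).

Equivalent; both directions hold.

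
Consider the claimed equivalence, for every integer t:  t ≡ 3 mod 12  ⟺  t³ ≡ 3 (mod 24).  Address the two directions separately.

Only the converse holds.

Forward direction. This fails: take t = 15. Then 15 ≡ 3 (mod 12), but 15³ = 3375 ≡ 15 (mod 24), not 3.

Converse. The residues r modulo 24 with r³ ≡ 3 (mod 24) are exactly {3}, and each is ≡ 3 (mod 12).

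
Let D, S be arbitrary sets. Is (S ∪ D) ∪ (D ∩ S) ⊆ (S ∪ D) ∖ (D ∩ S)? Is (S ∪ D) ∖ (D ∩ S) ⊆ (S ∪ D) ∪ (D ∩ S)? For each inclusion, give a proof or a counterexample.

(⟹) This inclusion fails. Take D = {1}, S = {1}; then 1 ∈ (S ∪ D) ∪ (D ∩ S) but 1 ∉ (S ∪ D) ∖ (D ∩ S).

(⟸) Let x ∈ (S ∪ D) ∖ (D ∩ S). Then either x ∈ D and x ∉ S; or x ∈ S and x ∉ D. In each case x ∈ (S ∪ D) ∪ (D ∩ S), so (S ∪ D) ∖ (D ∩ S) ⊆ (S ∪ D) ∪ (D ∩ S).

Only the reverse inclusion holds.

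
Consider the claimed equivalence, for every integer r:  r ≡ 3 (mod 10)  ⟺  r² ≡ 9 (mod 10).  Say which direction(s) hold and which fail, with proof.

(⟹) Suppose r ≡ 3 (mod 10). Write r = 10j + 3. Then (10j + 3)² = 100j² + 60j + 9 = 10(10j² + 6j) + 9, so r² ≡ 9 (mod 10).

(⟸) This fails: take r = 7. Then 7² = 49 ≡ 9 (mod 10), yet 7 ≡ 7 (mod 10), not 3.

The forward direction holds; the converse fails.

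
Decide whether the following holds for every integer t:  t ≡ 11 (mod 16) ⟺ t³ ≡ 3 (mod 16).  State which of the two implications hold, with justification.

(⇒) Suppose t ≡ 11 (mod 16). Write t = 16j + 11. Then (16j + 11)³ = 4096j³ + 8448j² + 5808j + 1331 = 16(256j³ + 528j² + 363j + 83) + 3, so t³ ≡ 3 (mod 16).

(⇐) Conversely, suppose t³ ≡ 3 (mod 16). The only residue r in {0, …, 15} with r³ ≡ 3 (mod 16) is r = 11, so t ≡ 11 (mod 16).

The biconditional holds.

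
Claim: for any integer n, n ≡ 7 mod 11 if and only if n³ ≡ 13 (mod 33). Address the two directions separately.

(←) The residues r modulo 33 with r³ ≡ 13 (mod 33) are exactly {7}, and each is ≡ 7 (mod 11).

(→) This fails: take n = 18. Then 18 ≡ 7 (mod 11), but 18³ = 5832 ≡ 24 (mod 33), not 13.

The forward direction fails; the converse holds.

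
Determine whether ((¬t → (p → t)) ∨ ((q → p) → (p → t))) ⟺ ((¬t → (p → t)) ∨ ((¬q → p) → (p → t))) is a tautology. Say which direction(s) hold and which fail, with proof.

The biconditional holds.

(⇒) Assume the antecedent. If t is true, the consequent reduces to true regardless of the other variables. If t is false, the antecedent forces (t = F, q = F, p = F) or (t = F, q = T, p = F), and the consequent holds there. Either way the consequent holds.

(⇐) Assume the antecedent. If t is true, the consequent reduces to true regardless of the other variables. If t is false, the antecedent forces (t = F, q = F, p = F) or (t = F, q = T, p = F), and the consequent holds there. Either way the consequent holds.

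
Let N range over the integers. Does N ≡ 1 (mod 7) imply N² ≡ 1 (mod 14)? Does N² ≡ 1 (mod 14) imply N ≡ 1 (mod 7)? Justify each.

(→) This fails: take N = 8. Then 8 ≡ 1 (mod 7), but 8² = 64 ≡ 8 (mod 14), not 1.

(←) This fails: take N = 13. Then 13² = 169 ≡ 1 (mod 14), yet 13 ≡ 6 (mod 7), not 1.

(⇒) fails and (⇐) fails.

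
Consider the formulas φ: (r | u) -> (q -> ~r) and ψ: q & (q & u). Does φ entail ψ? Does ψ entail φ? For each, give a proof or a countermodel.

(⇒) This fails. Under q = F, u = F, r = F, the left side is true but the right side is false.

(⇐) This fails. Under q = T, u = T, r = T, the left side is false but the right side is true.

Neither direction holds.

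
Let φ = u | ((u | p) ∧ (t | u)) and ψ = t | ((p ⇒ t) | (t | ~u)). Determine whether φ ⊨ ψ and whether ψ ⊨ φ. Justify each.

Neither direction holds.

[⇒] This fails. Under t = F, u = T, p = T, the left side is true but the right side is false.

[⇐] This fails. Under t = F, u = F, p = F, the left side is false but the right side is true.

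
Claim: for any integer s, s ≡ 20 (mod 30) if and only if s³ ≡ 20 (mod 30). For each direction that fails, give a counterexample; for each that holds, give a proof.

(⟹) Suppose s ≡ 20 (mod 30). Write s = 30j + 20. Then (30j + 20)³ = 27000j³ + 54000j² + 36000j + 8000 = 30(900j³ + 1800j² + 1200j + 266) + 20, so s³ ≡ 20 (mod 30).

(⟸) Conversely, suppose s³ ≡ 20 (mod 30). The only residue r in {0, …, 29} with r³ ≡ 20 (mod 30) is r = 20, so s ≡ 20 (mod 30).

Equivalent; both directions hold.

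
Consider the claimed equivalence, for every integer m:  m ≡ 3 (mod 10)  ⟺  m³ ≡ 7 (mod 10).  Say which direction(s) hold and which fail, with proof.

Equivalent; both directions hold.

(⇒) Suppose m ≡ 3 (mod 10). Write m = 10j + 3. Then (10j + 3)³ = 1000j³ + 900j² + 270j + 27 = 10(100j³ + 90j² + 27j + 2) + 7, so m³ ≡ 7 (mod 10).

(⇐) Conversely, suppose m³ ≡ 7 (mod 10). The only residue r in {0, …, 9} with r³ ≡ 7 (mod 10) is r = 3, so m ≡ 3 (mod 10).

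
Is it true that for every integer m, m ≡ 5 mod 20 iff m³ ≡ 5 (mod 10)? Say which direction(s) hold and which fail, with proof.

Not equivalent: only (⇒) holds.

(→) Suppose m ≡ 5 (mod 20). Then m³ ≡ 5³ = 125 (mod 20), and since 10 ∣ 20, also m³ ≡ 5 (mod 10).

(←) This fails: take m = 15. Then 15³ = 3375 ≡ 5 (mod 10), yet 15 ≡ 15 (mod 20), not 5.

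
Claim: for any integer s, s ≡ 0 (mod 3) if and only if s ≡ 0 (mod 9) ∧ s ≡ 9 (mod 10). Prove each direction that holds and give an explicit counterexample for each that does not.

(→) This fails: s = 0 gives 0 ≡ 0 (mod 3) but 0 ≡ 0 (mod 10), so the conjunction on the right does not hold.

(←) Conversely, if s ≡ 0 (mod 9) and s ≡ 9 (mod 10), then by the Chinese remainder theorem s ≡ 9 (mod 90). Since 9 ≡ 0 (mod 3) and 3 ∣ 90, we get s ≡ 0 (mod 3).

Only the converse holds.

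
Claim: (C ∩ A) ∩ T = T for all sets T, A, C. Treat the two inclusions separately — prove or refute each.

(⟹) Let x ∈ (C ∩ A) ∩ T. Then x ∈ T ∩ A ∩ C, from which x ∈ T.

(⟸) This inclusion fails. Take T = {1}, A = ∅, C = ∅; then 1 ∈ T but 1 ∉ (C ∩ A) ∩ T.

The sets are not equal: only the forward inclusion holds.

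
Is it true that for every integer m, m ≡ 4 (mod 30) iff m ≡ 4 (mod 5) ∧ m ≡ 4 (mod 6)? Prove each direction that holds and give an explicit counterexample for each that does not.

Both directions hold.

(⇒) Suppose m ≡ 4 (mod 30); write m = 30j + 4. Since 5 ∣ 30, reducing mod 5 gives m ≡ 4 (mod 5); since 6 ∣ 30, reducing mod 6 gives m ≡ 4 (mod 6).

(⇐) Conversely, if m ≡ 4 (mod 5) and m ≡ 4 (mod 6), then by the Chinese remainder theorem m ≡ 4 (mod 30). This is exactly m ≡ 4 (mod 30).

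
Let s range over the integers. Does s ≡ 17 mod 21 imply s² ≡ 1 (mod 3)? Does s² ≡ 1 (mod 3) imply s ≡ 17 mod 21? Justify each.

(⇒) Suppose s ≡ 17 (mod 21). Then s² ≡ 17² = 289 (mod 21), and since 3 ∣ 21, also s² ≡ 1 (mod 3).

(⇐) This fails: take s = 1. Then 1² = 1 ≡ 1 (mod 3), yet 1 ≡ 1 (mod 21), not 17.

(⇒) holds; (⇐) fails.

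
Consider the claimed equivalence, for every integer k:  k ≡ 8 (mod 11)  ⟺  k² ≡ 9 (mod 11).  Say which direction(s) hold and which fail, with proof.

Forward direction. Suppose k ≡ 8 (mod 11). Write k = 11j + 8. Then (11j + 8)² = 121j² + 176j + 64 = 11(11j² + 16j + 5) + 9, so k² ≡ 9 (mod 11).

Converse. This fails: take k = 3. Then 3² = 9 ≡ 9 (mod 11), yet 3 ≡ 3 (mod 11), not 8.

Only the forward direction holds.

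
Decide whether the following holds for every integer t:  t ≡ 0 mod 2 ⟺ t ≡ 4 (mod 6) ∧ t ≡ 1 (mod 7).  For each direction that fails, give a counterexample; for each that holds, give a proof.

(→) This fails: t = 0 gives 0 ≡ 0 (mod 2) but 0 ≡ 0 (mod 6), so the conjunction on the right does not hold.

(←) Conversely, if t ≡ 4 (mod 6) and t ≡ 1 (mod 7), then by the Chinese remainder theorem t ≡ 22 (mod 42). Since 22 ≡ 0 (mod 2) and 2 ∣ 42, we get t ≡ 0 (mod 2).

The forward direction fails; the converse holds.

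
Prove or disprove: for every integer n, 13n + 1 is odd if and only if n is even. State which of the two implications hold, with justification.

(⟹) Suppose 13n + 1 is odd. Since 13 is odd, 13n and n have the same parity, so 13n + 1 ≡ n + 1 (mod 2). As 1 is odd, 13n + 1 is odd exactly when n is even. Thus n is even.

(⟸) Conversely, suppose n is even; write n = 2j. Then 13n + 1 = 13·(2j) + 1 = 2·13j + 1, which is odd.

Equivalent; both directions hold.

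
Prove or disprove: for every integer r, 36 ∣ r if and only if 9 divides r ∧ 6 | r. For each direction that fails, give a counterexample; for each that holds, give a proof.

(←) This fails: take r = 18. Both 9 ∣ 18 and 6 ∣ 18, yet 18 is not a multiple of 36 (since 18 = 0·36 + 18), so 36 ∤ 18.

(→) If 36 ∣ r, write r = 36q. Since 36 = 4·9, r = 9·(4q), so 9 ∣ r; and since 36 = 6·6, r = 6·(6q), so 6 ∣ r.

The forward direction holds; the converse fails.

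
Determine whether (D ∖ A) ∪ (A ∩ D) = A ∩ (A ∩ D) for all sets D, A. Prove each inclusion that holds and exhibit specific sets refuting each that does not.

Only the reverse inclusion holds.

(⟹) This inclusion fails. Take D = {1}, A = ∅; then 1 ∈ (D ∖ A) ∪ (A ∩ D) but 1 ∉ A ∩ (A ∩ D).

(⟸) Let x ∈ A ∩ (A ∩ D). Then x ∈ D ∩ A, from which x ∈ (D ∖ A) ∪ (A ∩ D).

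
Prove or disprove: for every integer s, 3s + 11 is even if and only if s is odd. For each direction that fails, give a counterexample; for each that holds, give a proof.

Both implications hold.

[⇒] Suppose 3s + 11 is even. Since 3 is odd, 3s and s have the same parity, so 3s + 11 ≡ s + 11 (mod 2). As 11 is odd, 3s + 11 is even exactly when s is odd. Thus s is odd.

[⇐] Conversely, suppose s is odd; write s = 2j + 1. Then 3s + 11 = 3·(2j + 1) + 11 = 2·3j + 14, which is even.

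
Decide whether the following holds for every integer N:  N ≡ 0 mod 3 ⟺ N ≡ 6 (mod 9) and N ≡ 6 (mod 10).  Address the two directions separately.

(⇒) fails; (⇐) holds.

(→) This fails: N = 0 gives 0 ≡ 0 (mod 3) but 0 ≡ 0 (mod 9), so the conjunction on the right does not hold.

(←) Conversely, if N ≡ 6 (mod 9) and N ≡ 6 (mod 10), then by the Chinese remainder theorem N ≡ 6 (mod 90). Since 6 ≡ 0 (mod 3) and 3 ∣ 90, we get N ≡ 0 (mod 3).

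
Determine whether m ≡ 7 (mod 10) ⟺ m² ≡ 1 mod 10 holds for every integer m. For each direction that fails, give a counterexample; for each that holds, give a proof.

Forward direction. This fails: take m = 7. Then 7 ≡ 7 (mod 10), but 7² = 49 ≡ 9 (mod 10), not 1.

Converse. This fails: take m = 1. Then 1² = 1 ≡ 1 (mod 10), yet 1 ≡ 1 (mod 10), not 7.

(⇒) fails and (⇐) fails.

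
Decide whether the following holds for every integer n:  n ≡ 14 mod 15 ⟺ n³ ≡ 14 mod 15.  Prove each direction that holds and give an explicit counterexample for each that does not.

(⟹) Suppose n ≡ 14 mod 15. Write n = 15j + 14. Then (15j + 14)³ = 3375j³ + 9450j² + 8820j + 2744 = 15(225j³ + 630j² + 588j + 182) + 14, so n³ ≡ 14 (mod 15).

(⟸) Conversely, suppose n³ ≡ 14 (mod 15). The only residue r in {0, …, 14} with r³ ≡ 14 (mod 15) is r = 14, so n ≡ 14 (mod 15).

Equivalent; both directions hold.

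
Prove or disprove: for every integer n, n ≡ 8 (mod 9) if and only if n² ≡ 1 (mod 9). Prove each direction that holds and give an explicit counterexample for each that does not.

(⟹) Suppose n ≡ 8 (mod 9). Write n = 9j + 8. Then (9j + 8)² = 81j² + 144j + 64 = 9(9j² + 16j + 7) + 1, so n² ≡ 1 (mod 9).

(⟸) This fails: take n = 1. Then 1² = 1 ≡ 1 (mod 9), yet 1 ≡ 1 (mod 9), not 8.

The forward direction holds; the converse fails.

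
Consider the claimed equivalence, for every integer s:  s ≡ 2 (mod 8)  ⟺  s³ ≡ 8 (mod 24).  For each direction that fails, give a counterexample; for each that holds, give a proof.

Both directions fail.

Forward direction. This fails: take s = 10. Then 10 ≡ 2 (mod 8), but 10³ = 1000 ≡ 16 (mod 24), not 8.

Converse. This fails: take s = 8. Then 8³ = 512 ≡ 8 (mod 24), yet 8 ≡ 0 (mod 8), not 2.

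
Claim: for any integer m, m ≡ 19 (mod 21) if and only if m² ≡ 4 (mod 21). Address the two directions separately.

(⇒) holds; (⇐) fails.

(⟸) This fails: take m = 2. Then 2² = 4 ≡ 4 (mod 21), yet 2 ≡ 2 (mod 21), not 19.

(⟹) Suppose m ≡ 19 (mod 21). Write m = 21j + 19. Then (21j + 19)² = 441j² + 798j + 361 = 21(21j² + 38j + 17) + 4, so m² ≡ 4 (mod 21).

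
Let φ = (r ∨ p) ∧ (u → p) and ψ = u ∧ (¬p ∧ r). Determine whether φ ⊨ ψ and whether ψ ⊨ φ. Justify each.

Neither direction holds.

Forward direction. This fails. Under r = T, p = F, u = F, the left side is true but the right side is false.

Converse. This fails. Under r = T, p = F, u = T, the left side is false but the right side is true.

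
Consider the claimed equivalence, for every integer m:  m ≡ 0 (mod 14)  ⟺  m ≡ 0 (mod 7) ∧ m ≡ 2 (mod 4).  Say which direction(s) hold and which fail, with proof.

(←) If m ≡ 0 (mod 7) and m ≡ 2 (mod 4), then by the Chinese remainder theorem m ≡ 14 (mod 28). Since 14 ≡ 0 (mod 14) and 14 ∣ 28, we get m ≡ 0 (mod 14).

(→) This fails: m = 0 gives 0 ≡ 0 (mod 14) but 0 ≡ 0 (mod 4), so the conjunction on the right does not hold.

(⇒) fails; (⇐) holds.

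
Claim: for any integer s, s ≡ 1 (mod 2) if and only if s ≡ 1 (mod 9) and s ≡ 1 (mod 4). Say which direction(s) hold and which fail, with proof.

Only the converse holds.

Forward direction. This fails: s = 33 gives 33 ≡ 1 (mod 2) but 33 ≡ 6 (mod 9), so the conjunction on the right does not hold.

Converse. If s ≡ 1 (mod 9) and s ≡ 1 (mod 4), then by the Chinese remainder theorem s ≡ 1 (mod 36). Since 1 ≡ 1 (mod 2) and 2 ∣ 36, we get s ≡ 1 (mod 2).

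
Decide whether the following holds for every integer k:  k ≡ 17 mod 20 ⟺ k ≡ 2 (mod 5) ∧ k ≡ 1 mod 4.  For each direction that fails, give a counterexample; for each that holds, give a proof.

(⇒) Suppose k ≡ 17 (mod 20); write k = 20j + 17. Since 5 ∣ 20, reducing mod 5 gives k ≡ 17 ≡ 2 (mod 5); since 4 ∣ 20, reducing mod 4 gives k ≡ 17 ≡ 1 (mod 4).

(⇐) Conversely, if k ≡ 2 (mod 5) and k ≡ 1 (mod 4), then by the Chinese remainder theorem k ≡ 17 (mod 20). This is exactly k ≡ 17 (mod 20).

The biconditional holds.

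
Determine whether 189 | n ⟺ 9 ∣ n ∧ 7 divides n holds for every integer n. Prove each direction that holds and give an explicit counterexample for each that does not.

(←) This fails: take n = 63. Both 9 ∣ 63 and 7 ∣ 63, yet 63 is not a multiple of 189 (since 63 = 0·189 + 63), so 189 ∤ 63.

(→) If 189 ∣ n, write n = 189q. Since 189 = 21·9, n = 9·(21q), so 9 ∣ n; and since 189 = 27·7, n = 7·(27q), so 7 ∣ n.

The forward direction holds; the converse fails.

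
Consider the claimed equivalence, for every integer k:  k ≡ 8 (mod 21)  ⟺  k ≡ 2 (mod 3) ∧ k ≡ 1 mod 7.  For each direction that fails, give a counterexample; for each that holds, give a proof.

(⇒) Suppose k ≡ 8 (mod 21); write k = 21j + 8. Since 3 ∣ 21, reducing mod 3 gives k ≡ 8 ≡ 2 (mod 3); since 7 ∣ 21, reducing mod 7 gives k ≡ 8 ≡ 1 (mod 7).

(⇐) Conversely, if k ≡ 2 (mod 3) and k ≡ 1 (mod 7), then by the Chinese remainder theorem k ≡ 8 (mod 21). This is exactly k ≡ 8 (mod 21).

Both implications hold.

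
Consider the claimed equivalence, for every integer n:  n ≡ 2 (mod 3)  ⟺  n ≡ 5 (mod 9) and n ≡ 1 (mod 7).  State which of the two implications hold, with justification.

(→) This fails: n = 2 gives 2 ≡ 2 (mod 3) but 2 ≡ 2 (mod 9), so the conjunction on the right does not hold.

(←) Conversely, if n ≡ 5 (mod 9) and n ≡ 1 (mod 7), then by the Chinese remainder theorem n ≡ 50 (mod 63). Since 50 ≡ 2 (mod 3) and 3 ∣ 63, we get n ≡ 2 (mod 3).

Only the converse holds.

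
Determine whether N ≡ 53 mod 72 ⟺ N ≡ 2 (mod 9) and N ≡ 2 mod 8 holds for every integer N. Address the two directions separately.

(⇒) This fails: N = 53 gives 53 ≡ 53 (mod 72) but 53 ≡ 8 (mod 9), so the conjunction on the right does not hold.

(⇐) This fails: N = 2 satisfies both congruences on the right (2 ≡ 2 mod 9 and 2 ≡ 2 mod 8) yet 2 ≡ 2 (mod 72), not 53.

(⇒) fails and (⇐) fails.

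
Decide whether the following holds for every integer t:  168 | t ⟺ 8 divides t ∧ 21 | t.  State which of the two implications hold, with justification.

(⟹) If 168 ∣ t, write t = 168q. Since 168 = 21·8, t = 8·(21q), so 8 ∣ t; and since 168 = 8·21, t = 21·(8q), so 21 ∣ t.

(⟸) Suppose 8 ∣ t and 21 ∣ t. Any common multiple of 8 and 21 is a multiple of their lcm; here gcd(8, 21) = 1, so lcm(8, 21) = 8·21 = 168, so 168 ∣ t.

Equivalent; both directions hold.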